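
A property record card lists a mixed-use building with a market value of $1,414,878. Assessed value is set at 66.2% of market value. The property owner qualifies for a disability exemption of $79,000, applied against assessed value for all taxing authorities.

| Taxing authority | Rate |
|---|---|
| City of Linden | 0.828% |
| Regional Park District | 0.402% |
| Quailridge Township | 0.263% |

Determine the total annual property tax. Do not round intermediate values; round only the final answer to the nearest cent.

$12,804.70

Assessed value = $1,414,878 × 0.662 = $936,649.236
Taxable value = $936,649.236 − $79,000 = $857,649.236
City of Linden: $857,649.236 × 0.00828 = $7,101.33567408
Regional Park District: $857,649.236 × 0.00402 = $3,447.74992872
Quailridge Township: $857,649.236 × 0.00263 = $2,255.61749068
Total = $7,101.33567408 + $3,447.74992872 + $2,255.61749068 = $12,804.70309348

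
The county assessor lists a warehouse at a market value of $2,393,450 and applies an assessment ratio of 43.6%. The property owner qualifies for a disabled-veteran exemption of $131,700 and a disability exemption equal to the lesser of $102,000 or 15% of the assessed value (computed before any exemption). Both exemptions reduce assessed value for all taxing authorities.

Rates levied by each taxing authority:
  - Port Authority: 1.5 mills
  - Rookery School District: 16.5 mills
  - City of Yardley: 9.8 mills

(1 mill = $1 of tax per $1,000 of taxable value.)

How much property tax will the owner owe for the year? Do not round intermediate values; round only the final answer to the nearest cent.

$22,513.67

Assessed value = $2,393,450 × 0.436 = $1,043,544.2
Disability exemption = min($102,000, 15% × $1,043,544.2) = min($102,000, $156,531.63) = $102,000 (dollar cap binds)
Taxable value = $1,043,544.2 − $131,700 − $102,000 = $809,844.2
Port Authority: $809,844.2 × 0.0015 = $1,214.7663
Rookery School District: $809,844.2 × 0.0165 = $13,362.4293
City of Yardley: $809,844.2 × 0.0098 = $7,936.47316
Total = $22,513.66876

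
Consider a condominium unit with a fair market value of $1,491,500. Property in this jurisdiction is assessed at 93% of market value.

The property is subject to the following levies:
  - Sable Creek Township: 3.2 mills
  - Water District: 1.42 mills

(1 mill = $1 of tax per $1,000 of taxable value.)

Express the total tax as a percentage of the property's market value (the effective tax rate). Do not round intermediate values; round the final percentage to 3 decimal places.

0.430%

Assessed value = $1,491,500 × 0.93 = $1,387,095
Sable Creek Township: $1,387,095 × 0.0032 = $4,438.704
Water District: $1,387,095 × 0.00142 = $1,969.6749
Total tax = $6,408.3789
Effective rate = $6,408.3789 ÷ $1,491,500 = 0.430% of market value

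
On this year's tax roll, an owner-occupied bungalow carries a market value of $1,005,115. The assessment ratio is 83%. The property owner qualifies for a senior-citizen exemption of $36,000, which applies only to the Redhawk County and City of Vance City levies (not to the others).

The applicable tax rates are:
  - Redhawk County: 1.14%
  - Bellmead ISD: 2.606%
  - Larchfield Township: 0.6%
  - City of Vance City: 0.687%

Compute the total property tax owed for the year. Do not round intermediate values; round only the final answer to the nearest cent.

$41,329.85

Assessed value = $1,005,115 × 0.83 = $834,245.45
Redhawk County: ($834,245.45 − $36,000) × 0.0114 = $798,245.45 × 0.0114 = $9,099.99813
Bellmead ISD: $834,245.45 × 0.02606 = $21,740.436427
Larchfield Township: $834,245.45 × 0.006 = $5,005.4727
City of Vance City: ($834,245.45 − $36,000) × 0.00687 = $798,245.45 × 0.00687 = $5,483.9462415
Total = $41,329.8534985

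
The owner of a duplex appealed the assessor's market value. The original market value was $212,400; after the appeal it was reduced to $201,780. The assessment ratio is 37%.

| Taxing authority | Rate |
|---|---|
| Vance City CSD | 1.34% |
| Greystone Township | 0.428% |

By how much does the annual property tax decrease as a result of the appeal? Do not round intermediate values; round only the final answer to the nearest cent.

Old assessed value = $212,400 × 0.37 = $78,588
New assessed value = $201,780 × 0.37 = $74,658.6
Combined rate = 0.0134 + 0.00428 = 0.01768
Old tax = $78,588 × 0.01768 = $1,389.43584
New tax = $74,658.6 × 0.01768 = $1,319.964048
Reduction = $1,389.43584 − $1,319.964048 = $69.471792

$69.47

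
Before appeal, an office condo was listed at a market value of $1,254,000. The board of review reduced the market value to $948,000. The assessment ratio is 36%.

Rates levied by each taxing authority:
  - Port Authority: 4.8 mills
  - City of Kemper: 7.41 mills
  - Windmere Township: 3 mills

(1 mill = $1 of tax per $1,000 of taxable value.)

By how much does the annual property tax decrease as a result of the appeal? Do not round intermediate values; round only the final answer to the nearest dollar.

Old assessed value = $1,254,000 × 0.36 = $451,440
New assessed value = $948,000 × 0.36 = $341,280
Combined rate = 0.0048 + 0.00741 + 0.003 = 0.01521
Old tax = $451,440 × 0.01521 = $6,866.4024
New tax = $341,280 × 0.01521 = $5,190.8688
Reduction = $6,866.4024 − $5,190.8688 = $1,675.5336

$1,676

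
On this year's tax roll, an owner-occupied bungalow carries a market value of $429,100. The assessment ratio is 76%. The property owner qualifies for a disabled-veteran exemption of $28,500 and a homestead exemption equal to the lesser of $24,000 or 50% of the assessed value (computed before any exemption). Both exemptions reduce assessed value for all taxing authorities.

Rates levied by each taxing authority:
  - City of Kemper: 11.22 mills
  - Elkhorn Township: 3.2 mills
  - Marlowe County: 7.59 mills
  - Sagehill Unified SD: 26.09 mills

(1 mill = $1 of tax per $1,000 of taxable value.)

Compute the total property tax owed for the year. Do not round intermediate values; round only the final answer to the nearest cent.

$13,160.93

Assessed value = $429,100 × 0.76 = $326,116
Homestead exemption = min($24,000, 50% × $326,116) = min($24,000, $163,058) = $24,000 (dollar cap binds)
Taxable value = $326,116 − $28,500 − $24,000 = $273,616
City of Kemper: $273,616 × 0.01122 = $3,069.97152
Elkhorn Township: $273,616 × 0.0032 = $875.5712
Marlowe County: $273,616 × 0.00759 = $2,076.74544
Sagehill Unified SD: $273,616 × 0.02609 = $7,138.64144
Total = $13,160.9296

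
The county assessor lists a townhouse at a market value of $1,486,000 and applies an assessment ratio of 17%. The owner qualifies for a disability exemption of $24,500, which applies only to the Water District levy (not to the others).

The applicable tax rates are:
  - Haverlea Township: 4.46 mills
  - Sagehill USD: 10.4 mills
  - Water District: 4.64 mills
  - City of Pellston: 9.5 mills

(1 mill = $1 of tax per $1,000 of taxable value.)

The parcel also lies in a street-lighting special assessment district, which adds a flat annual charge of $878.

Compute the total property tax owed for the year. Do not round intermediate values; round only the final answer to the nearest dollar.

Assessed value = $1,486,000 × 0.17 = $252,620
Haverlea Township: $252,620 × 0.00446 = $1,126.6852
Sagehill USD: $252,620 × 0.0104 = $2,627.248
Water District: ($252,620 − $24,500) × 0.00464 = $228,120 × 0.00464 = $1,058.4768
City of Pellston: $252,620 × 0.0095 = $2,399.89
Levies subtotal = $7,212.3
Total = $7,212.3 + $878 = $8,090.3

$8,090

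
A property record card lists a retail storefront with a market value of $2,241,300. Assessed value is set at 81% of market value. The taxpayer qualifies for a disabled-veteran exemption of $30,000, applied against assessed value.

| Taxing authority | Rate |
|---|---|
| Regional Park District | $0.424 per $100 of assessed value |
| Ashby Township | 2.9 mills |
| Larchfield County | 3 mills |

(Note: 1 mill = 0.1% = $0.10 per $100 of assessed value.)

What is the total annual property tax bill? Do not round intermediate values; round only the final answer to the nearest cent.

$18,104.49

Assessed value = $2,241,300 × 0.81 = $1,815,453
Taxable value = $1,815,453 − $30,000 = $1,785,453
Regional Park District: $1,785,453 × 0.00424 = $7,570.32072
Ashby Township: $1,785,453 × 0.0029 = $5,177.8137
Larchfield County: $1,785,453 × 0.003 = $5,356.359
Total = $18,104.49342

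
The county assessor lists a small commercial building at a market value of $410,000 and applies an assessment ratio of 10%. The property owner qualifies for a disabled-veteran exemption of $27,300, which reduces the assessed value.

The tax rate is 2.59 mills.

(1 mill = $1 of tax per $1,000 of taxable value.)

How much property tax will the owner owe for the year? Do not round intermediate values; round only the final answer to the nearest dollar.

Assessed value = $410,000 × 0.1 = $41,000
Taxable value = $41,000 − $27,300 = $13,700
Tax = $13,700 × 0.00259 = $35.483

$35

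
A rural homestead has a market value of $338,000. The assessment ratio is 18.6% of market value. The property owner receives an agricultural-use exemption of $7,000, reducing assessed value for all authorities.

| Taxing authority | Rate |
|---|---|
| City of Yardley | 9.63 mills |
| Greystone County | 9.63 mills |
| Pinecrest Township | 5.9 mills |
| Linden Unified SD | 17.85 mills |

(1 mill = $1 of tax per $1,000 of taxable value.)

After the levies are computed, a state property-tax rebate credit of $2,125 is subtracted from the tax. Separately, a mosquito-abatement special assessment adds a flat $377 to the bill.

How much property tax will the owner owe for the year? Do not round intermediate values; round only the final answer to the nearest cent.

$654.88

Assessed value = $338,000 × 0.186 = $62,868
Taxable value = $62,868 − $7,000 = $55,868
City of Yardley: $55,868 × 0.00963 = $538.00884
Greystone County: $55,868 × 0.00963 = $538.00884
Pinecrest Township: $55,868 × 0.0059 = $329.6212
Linden Unified SD: $55,868 × 0.01785 = $997.2438
Levies subtotal = $2,402.88268
After credit = $2,402.88268 − $2,125 = $277.88268
Total = $277.88268 + $377 = $654.88268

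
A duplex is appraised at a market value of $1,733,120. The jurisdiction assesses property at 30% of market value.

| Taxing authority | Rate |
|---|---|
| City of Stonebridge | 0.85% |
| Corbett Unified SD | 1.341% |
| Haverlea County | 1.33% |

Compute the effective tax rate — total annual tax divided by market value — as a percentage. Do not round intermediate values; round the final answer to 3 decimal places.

Assessed value = $1,733,120 × 0.3 = $519,936
City of Stonebridge: $519,936 × 0.0085 = $4,419.456
Corbett Unified SD: $519,936 × 0.01341 = $6,972.34176
Haverlea County: $519,936 × 0.0133 = $6,915.1488
Total tax = $18,306.94656
Effective rate = $18,306.94656 ÷ $1,733,120 = 1.056% of market value

1.056%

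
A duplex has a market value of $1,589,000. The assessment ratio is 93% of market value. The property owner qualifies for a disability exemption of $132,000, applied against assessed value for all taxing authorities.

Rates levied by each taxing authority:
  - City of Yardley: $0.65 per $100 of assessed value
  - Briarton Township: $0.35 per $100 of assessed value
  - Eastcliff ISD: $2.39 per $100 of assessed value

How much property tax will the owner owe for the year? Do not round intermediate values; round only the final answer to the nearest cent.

$45,621.60

Assessed value = $1,589,000 × 0.93 = $1,477,770
Taxable value = $1,477,770 − $132,000 = $1,345,770
City of Yardley: $1,345,770 × 0.0065 = $8,747.505
Briarton Township: $1,345,770 × 0.0035 = $4,710.195
Eastcliff ISD: $1,345,770 × 0.0239 = $32,163.903
Total = $8,747.505 + $4,710.195 + $32,163.903 = $45,621.603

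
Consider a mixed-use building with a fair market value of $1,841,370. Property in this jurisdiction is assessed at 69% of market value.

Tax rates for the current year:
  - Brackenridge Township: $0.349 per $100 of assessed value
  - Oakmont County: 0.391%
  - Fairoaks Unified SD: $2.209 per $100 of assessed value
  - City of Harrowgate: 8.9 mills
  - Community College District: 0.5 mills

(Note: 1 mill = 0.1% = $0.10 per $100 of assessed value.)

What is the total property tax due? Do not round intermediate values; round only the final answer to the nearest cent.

Assessed value = $1,841,370 × 0.69 = $1,270,545.3
Brackenridge Township: $1,270,545.3 × 0.00349 = $4,434.203097
Oakmont County: $1,270,545.3 × 0.00391 = $4,967.832123
Fairoaks Unified SD: $1,270,545.3 × 0.02209 = $28,066.345677
City of Harrowgate: $1,270,545.3 × 0.0089 = $11,307.85317
Community College District: $1,270,545.3 × 0.0005 = $635.27265
Total = $49,411.506717

$49,411.51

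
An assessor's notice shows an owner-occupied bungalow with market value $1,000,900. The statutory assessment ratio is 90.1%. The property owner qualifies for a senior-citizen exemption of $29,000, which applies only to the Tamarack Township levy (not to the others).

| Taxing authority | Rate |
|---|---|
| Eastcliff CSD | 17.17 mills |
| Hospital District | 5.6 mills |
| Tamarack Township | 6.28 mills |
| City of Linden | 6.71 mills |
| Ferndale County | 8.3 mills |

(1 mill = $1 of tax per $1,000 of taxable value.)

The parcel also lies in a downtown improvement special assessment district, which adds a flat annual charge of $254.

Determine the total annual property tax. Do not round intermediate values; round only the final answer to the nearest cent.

Assessed value = $1,000,900 × 0.901 = $901,810.9
Eastcliff CSD: $901,810.9 × 0.01717 = $15,484.093153
Hospital District: $901,810.9 × 0.0056 = $5,050.14104
Tamarack Township: ($901,810.9 − $29,000) × 0.00628 = $872,810.9 × 0.00628 = $5,481.252452
City of Linden: $901,810.9 × 0.00671 = $6,051.151139
Ferndale County: $901,810.9 × 0.0083 = $7,485.03047
Levies subtotal = $39,551.668254
Total = $39,551.668254 + $254 = $39,805.668254

$39,805.67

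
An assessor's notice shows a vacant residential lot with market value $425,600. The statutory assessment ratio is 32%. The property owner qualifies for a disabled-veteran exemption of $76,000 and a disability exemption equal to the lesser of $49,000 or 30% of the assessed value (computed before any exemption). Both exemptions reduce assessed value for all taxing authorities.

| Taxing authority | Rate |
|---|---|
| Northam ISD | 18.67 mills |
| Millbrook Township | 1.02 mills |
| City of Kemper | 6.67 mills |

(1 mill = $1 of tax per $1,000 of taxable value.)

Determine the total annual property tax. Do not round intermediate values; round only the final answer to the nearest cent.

$509.65

Assessed value = $425,600 × 0.32 = $136,192
Disability exemption = min($49,000, 30% × $136,192) = min($49,000, $40,857.6) = $40,857.6 (percentage binds)
Taxable value = $136,192 − $76,000 − $40,857.6 = $19,334.4
Northam ISD: $19,334.4 × 0.01867 = $360.973248
Millbrook Township: $19,334.4 × 0.00102 = $19.721088
City of Kemper: $19,334.4 × 0.00667 = $128.960448
Total = $509.654784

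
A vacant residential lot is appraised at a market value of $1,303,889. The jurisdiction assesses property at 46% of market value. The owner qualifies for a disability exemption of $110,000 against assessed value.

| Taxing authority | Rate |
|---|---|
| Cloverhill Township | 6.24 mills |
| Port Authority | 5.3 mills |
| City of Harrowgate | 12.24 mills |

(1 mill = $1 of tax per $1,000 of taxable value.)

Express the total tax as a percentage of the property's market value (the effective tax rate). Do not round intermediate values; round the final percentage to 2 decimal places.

Assessed value = $1,303,889 × 0.46 = $599,788.94
Taxable value = $599,788.94 − $110,000 = $489,788.94
Cloverhill Township: $489,788.94 × 0.00624 = $3,056.2829856
Port Authority: $489,788.94 × 0.0053 = $2,595.881382
City of Harrowgate: $489,788.94 × 0.01224 = $5,995.0166256
Total tax = $11,647.1809932
Effective rate = $11,647.1809932 ÷ $1,303,889 = 0.89% of market value

0.89%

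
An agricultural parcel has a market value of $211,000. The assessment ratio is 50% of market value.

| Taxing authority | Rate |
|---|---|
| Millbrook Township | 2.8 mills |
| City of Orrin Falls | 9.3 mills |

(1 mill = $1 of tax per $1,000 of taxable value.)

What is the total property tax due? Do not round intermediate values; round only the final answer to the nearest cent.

$1,276.55

Assessed value = $211,000 × 0.5 = $105,500
Millbrook Township: $105,500 × 0.0028 = $295.4
City of Orrin Falls: $105,500 × 0.0093 = $981.15
Total = $295.4 + $981.15 = $1,276.55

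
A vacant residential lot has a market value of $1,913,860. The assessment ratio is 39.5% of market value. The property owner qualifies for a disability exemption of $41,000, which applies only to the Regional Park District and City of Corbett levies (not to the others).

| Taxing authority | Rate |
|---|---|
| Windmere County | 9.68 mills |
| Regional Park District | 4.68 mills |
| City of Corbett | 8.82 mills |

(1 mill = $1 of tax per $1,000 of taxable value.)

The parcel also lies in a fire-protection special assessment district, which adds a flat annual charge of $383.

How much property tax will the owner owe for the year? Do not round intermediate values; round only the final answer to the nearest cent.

$17,352.99

Assessed value = $1,913,860 × 0.395 = $755,974.7
Windmere County: $755,974.7 × 0.00968 = $7,317.835096
Regional Park District: ($755,974.7 − $41,000) × 0.00468 = $714,974.7 × 0.00468 = $3,346.081596
City of Corbett: ($755,974.7 − $41,000) × 0.00882 = $714,974.7 × 0.00882 = $6,306.076854
Levies subtotal = $16,969.993546
Total = $16,969.993546 + $383 = $17,352.993546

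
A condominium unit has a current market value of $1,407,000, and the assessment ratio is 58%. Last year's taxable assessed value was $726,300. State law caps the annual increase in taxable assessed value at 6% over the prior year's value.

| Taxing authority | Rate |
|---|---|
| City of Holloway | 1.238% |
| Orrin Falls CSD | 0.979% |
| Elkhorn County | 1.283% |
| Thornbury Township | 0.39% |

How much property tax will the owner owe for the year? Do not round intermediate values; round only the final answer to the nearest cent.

$29,948.25

Uncapped assessed value = $1,407,000 × 0.58 = $816,060
Cap limit = $726,300 × 1.06 = $769,878
Taxable assessed value = min($816,060, $769,878) = $769,878 (cap binds)
City of Holloway: $769,878 × 0.01238 = $9,531.08964
Orrin Falls CSD: $769,878 × 0.00979 = $7,537.10562
Elkhorn County: $769,878 × 0.01283 = $9,877.53474
Thornbury Township: $769,878 × 0.0039 = $3,002.5242
Total = $29,948.2542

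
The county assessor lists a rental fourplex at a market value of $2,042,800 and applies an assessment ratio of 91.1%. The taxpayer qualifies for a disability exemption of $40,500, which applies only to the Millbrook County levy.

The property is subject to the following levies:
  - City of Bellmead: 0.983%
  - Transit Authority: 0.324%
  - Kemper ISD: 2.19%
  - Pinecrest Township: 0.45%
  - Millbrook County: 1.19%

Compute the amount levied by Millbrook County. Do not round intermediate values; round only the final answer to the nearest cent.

$21,663.84

Assessed value = $2,042,800 × 0.911 = $1,860,990.8
Millbrook County taxable value = $1,860,990.8 − $40,500 = $1,820,490.8
Millbrook County levy = $1,820,490.8 × 0.0119 = $21,663.84052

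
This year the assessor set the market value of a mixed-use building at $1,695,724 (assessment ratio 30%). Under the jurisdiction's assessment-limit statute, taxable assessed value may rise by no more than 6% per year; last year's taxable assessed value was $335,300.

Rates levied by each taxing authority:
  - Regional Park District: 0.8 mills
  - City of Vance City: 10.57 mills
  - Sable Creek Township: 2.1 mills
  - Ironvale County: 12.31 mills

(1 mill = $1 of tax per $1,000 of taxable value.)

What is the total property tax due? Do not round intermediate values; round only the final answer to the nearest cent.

$9,162.68

Uncapped assessed value = $1,695,724 × 0.3 = $508,717.2
Cap limit = $335,300 × 1.06 = $355,418
Taxable assessed value = min($508,717.2, $355,418) = $355,418 (cap binds)
Regional Park District: $355,418 × 0.0008 = $284.3344
City of Vance City: $355,418 × 0.01057 = $3,756.76826
Sable Creek Township: $355,418 × 0.0021 = $746.3778
Ironvale County: $355,418 × 0.01231 = $4,375.19558
Total = $9,162.67604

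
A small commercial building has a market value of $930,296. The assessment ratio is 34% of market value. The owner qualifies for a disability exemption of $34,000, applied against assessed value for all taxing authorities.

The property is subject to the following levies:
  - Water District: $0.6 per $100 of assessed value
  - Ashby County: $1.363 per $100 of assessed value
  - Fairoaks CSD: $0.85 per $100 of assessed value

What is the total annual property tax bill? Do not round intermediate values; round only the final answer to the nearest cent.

Assessed value = $930,296 × 0.34 = $316,300.64
Taxable value = $316,300.64 − $34,000 = $282,300.64
Water District: $282,300.64 × 0.006 = $1,693.80384
Ashby County: $282,300.64 × 0.01363 = $3,847.7577232
Fairoaks CSD: $282,300.64 × 0.0085 = $2,399.55544
Total = $1,693.80384 + $3,847.7577232 + $2,399.55544 = $7,941.1170032

$7,941.12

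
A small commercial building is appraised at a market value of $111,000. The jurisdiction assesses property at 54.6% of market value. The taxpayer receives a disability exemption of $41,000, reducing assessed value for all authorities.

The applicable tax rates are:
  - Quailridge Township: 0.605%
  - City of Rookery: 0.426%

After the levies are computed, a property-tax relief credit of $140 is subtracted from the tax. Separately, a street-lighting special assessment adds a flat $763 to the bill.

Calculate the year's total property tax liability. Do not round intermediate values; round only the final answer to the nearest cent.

$825.14

Assessed value = $111,000 × 0.546 = $60,606
Taxable value = $60,606 − $41,000 = $19,606
Quailridge Township: $19,606 × 0.00605 = $118.6163
City of Rookery: $19,606 × 0.00426 = $83.52156
Levies subtotal = $202.13786
After credit = $202.13786 − $140 = $62.13786
Total = $62.13786 + $763 = $825.13786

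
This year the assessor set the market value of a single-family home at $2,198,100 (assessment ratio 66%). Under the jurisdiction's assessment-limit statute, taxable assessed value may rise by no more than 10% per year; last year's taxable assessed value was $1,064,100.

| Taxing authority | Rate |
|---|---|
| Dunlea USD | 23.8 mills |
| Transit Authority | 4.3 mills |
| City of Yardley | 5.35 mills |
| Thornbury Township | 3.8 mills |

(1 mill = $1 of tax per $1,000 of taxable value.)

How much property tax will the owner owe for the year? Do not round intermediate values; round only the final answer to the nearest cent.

$43,601.50

Uncapped assessed value = $2,198,100 × 0.66 = $1,450,746
Cap limit = $1,064,100 × 1.1 = $1,170,510
Taxable assessed value = min($1,450,746, $1,170,510) = $1,170,510 (cap binds)
Dunlea USD: $1,170,510 × 0.0238 = $27,858.138
Transit Authority: $1,170,510 × 0.0043 = $5,033.193
City of Yardley: $1,170,510 × 0.00535 = $6,262.2285
Thornbury Township: $1,170,510 × 0.0038 = $4,447.938
Total = $43,601.4975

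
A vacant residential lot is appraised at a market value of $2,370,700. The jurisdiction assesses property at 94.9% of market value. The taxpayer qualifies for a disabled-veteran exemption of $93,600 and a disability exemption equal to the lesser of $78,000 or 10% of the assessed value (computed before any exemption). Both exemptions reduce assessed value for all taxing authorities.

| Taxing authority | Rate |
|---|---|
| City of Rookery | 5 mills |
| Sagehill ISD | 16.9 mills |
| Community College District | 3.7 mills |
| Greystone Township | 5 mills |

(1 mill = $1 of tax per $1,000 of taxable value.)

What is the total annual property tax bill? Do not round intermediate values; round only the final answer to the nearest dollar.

$63,593

Assessed value = $2,370,700 × 0.949 = $2,249,794.3
Disability exemption = min($78,000, 10% × $2,249,794.3) = min($78,000, $224,979.43) = $78,000 (dollar cap binds)
Taxable value = $2,249,794.3 − $93,600 − $78,000 = $2,078,194.3
City of Rookery: $2,078,194.3 × 0.005 = $10,390.9715
Sagehill ISD: $2,078,194.3 × 0.0169 = $35,121.48367
Community College District: $2,078,194.3 × 0.0037 = $7,689.31891
Greystone Township: $2,078,194.3 × 0.005 = $10,390.9715
Total = $63,592.74558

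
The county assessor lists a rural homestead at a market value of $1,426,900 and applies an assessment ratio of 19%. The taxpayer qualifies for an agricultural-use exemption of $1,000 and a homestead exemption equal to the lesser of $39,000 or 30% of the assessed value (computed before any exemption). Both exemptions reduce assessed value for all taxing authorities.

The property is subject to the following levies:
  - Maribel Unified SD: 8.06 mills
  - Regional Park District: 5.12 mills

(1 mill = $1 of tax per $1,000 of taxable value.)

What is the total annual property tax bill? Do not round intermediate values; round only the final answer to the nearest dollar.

Assessed value = $1,426,900 × 0.19 = $271,111
Homestead exemption = min($39,000, 30% × $271,111) = min($39,000, $81,333.3) = $39,000 (dollar cap binds)
Taxable value = $271,111 − $1,000 − $39,000 = $231,111
Maribel Unified SD: $231,111 × 0.00806 = $1,862.75466
Regional Park District: $231,111 × 0.00512 = $1,183.28832
Total = $3,046.04298

$3,046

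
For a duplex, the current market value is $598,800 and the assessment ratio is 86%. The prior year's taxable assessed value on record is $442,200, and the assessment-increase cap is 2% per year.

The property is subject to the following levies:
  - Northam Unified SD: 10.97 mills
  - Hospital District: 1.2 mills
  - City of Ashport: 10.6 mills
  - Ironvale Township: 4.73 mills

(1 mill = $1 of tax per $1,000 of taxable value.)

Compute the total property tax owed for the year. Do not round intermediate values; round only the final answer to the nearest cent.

Uncapped assessed value = $598,800 × 0.86 = $514,968
Cap limit = $442,200 × 1.02 = $451,044
Taxable assessed value = min($514,968, $451,044) = $451,044 (cap binds)
Northam Unified SD: $451,044 × 0.01097 = $4,947.95268
Hospital District: $451,044 × 0.0012 = $541.2528
City of Ashport: $451,044 × 0.0106 = $4,781.0664
Ironvale Township: $451,044 × 0.00473 = $2,133.43812
Total = $12,403.71

$12,403.71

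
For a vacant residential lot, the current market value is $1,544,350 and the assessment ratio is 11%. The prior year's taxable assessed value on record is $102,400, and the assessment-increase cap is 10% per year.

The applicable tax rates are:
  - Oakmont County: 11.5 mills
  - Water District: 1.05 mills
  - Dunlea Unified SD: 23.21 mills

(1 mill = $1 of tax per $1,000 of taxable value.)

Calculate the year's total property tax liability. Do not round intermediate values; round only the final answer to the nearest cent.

$4,028.01

Uncapped assessed value = $1,544,350 × 0.11 = $169,878.5
Cap limit = $102,400 × 1.1 = $112,640
Taxable assessed value = min($169,878.5, $112,640) = $112,640 (cap binds)
Oakmont County: $112,640 × 0.0115 = $1,295.36
Water District: $112,640 × 0.00105 = $118.272
Dunlea Unified SD: $112,640 × 0.02321 = $2,614.3744
Total = $4,028.0064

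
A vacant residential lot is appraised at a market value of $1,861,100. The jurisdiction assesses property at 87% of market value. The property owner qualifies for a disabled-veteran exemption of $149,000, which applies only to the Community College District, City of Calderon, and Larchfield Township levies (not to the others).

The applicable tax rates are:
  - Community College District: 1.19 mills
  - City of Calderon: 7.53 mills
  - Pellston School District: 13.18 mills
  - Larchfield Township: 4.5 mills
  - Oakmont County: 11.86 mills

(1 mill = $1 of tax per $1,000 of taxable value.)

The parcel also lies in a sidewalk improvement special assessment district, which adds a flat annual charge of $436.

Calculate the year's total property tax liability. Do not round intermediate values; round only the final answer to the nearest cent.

$60,415.17

Assessed value = $1,861,100 × 0.87 = $1,619,157
Community College District: ($1,619,157 − $149,000) × 0.00119 = $1,470,157 × 0.00119 = $1,749.48683
City of Calderon: ($1,619,157 − $149,000) × 0.00753 = $1,470,157 × 0.00753 = $11,070.28221
Pellston School District: $1,619,157 × 0.01318 = $21,340.48926
Larchfield Township: ($1,619,157 − $149,000) × 0.0045 = $1,470,157 × 0.0045 = $6,615.7065
Oakmont County: $1,619,157 × 0.01186 = $19,203.20202
Levies subtotal = $59,979.16682
Total = $59,979.16682 + $436 = $60,415.16682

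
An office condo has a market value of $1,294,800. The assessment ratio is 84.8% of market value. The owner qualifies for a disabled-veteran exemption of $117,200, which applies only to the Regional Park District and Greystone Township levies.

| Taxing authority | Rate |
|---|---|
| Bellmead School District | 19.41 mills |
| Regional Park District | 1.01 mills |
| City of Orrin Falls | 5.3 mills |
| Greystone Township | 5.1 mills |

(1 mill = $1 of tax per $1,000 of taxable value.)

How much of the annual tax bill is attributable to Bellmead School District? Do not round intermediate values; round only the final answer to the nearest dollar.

$21,312

Assessed value = $1,294,800 × 0.848 = $1,097,990.4
Bellmead School District taxable value = $1,097,990.4 (exemption does not apply)
Bellmead School District levy = $1,097,990.4 × 0.01941 = $21,311.993664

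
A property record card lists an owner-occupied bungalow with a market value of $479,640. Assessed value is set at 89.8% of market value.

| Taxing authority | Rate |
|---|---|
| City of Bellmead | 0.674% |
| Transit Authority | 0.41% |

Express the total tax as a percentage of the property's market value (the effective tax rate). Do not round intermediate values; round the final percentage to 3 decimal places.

Assessed value = $479,640 × 0.898 = $430,716.72
City of Bellmead: $430,716.72 × 0.00674 = $2,903.0306928
Transit Authority: $430,716.72 × 0.0041 = $1,765.938552
Total tax = $4,668.9692448
Effective rate = $4,668.9692448 ÷ $479,640 = 0.973% of market value

0.973%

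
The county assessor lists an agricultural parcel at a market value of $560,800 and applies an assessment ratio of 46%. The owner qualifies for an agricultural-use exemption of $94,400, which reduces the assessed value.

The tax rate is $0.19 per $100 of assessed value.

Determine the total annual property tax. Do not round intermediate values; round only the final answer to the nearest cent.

$310.78

Assessed value = $560,800 × 0.46 = $257,968
Taxable value = $257,968 − $94,400 = $163,568
Tax = $163,568 × 0.0019 = $310.7792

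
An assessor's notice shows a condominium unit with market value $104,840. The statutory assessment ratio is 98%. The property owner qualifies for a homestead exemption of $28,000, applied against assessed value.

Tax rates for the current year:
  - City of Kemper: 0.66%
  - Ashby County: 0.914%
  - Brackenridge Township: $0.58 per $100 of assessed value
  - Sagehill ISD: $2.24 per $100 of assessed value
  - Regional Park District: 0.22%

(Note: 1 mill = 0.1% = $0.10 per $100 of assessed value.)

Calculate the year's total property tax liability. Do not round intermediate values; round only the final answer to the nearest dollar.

$3,449

Assessed value = $104,840 × 0.98 = $102,743.2
Taxable value = $102,743.2 − $28,000 = $74,743.2
City of Kemper: $74,743.2 × 0.0066 = $493.30512
Ashby County: $74,743.2 × 0.00914 = $683.152848
Brackenridge Township: $74,743.2 × 0.0058 = $433.51056
Sagehill ISD: $74,743.2 × 0.0224 = $1,674.24768
Regional Park District: $74,743.2 × 0.0022 = $164.43504
Total = $3,448.651248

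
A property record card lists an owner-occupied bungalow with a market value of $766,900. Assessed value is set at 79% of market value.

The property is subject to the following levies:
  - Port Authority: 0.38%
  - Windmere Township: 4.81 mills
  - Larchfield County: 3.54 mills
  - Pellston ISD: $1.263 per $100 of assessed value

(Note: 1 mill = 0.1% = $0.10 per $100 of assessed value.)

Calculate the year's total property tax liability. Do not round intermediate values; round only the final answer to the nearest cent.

$15,012.99

Assessed value = $766,900 × 0.79 = $605,851
Port Authority: $605,851 × 0.0038 = $2,302.2338
Windmere Township: $605,851 × 0.00481 = $2,914.14331
Larchfield County: $605,851 × 0.00354 = $2,144.71254
Pellston ISD: $605,851 × 0.01263 = $7,651.89813
Total = $15,012.98778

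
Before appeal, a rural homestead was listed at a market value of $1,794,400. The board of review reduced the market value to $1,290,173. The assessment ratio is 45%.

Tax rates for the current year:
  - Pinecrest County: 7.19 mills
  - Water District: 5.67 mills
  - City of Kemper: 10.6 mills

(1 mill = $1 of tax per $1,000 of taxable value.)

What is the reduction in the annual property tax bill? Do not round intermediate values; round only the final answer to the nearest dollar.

$5,323

Old assessed value = $1,794,400 × 0.45 = $807,480
New assessed value = $1,290,173 × 0.45 = $580,577.85
Combined rate = 0.00719 + 0.00567 + 0.0106 = 0.02346
Old tax = $807,480 × 0.02346 = $18,943.4808
New tax = $580,577.85 × 0.02346 = $13,620.356361
Reduction = $18,943.4808 − $13,620.356361 = $5,323.124439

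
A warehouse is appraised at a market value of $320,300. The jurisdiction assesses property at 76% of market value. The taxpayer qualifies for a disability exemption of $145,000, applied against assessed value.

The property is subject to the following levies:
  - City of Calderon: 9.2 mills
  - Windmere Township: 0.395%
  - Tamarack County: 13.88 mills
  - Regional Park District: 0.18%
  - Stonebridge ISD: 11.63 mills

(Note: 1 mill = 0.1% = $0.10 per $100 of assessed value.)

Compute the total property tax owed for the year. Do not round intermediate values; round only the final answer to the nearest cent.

$3,982.40

Assessed value = $320,300 × 0.76 = $243,428
Taxable value = $243,428 − $145,000 = $98,428
City of Calderon: $98,428 × 0.0092 = $905.5376
Windmere Township: $98,428 × 0.00395 = $388.7906
Tamarack County: $98,428 × 0.01388 = $1,366.18064
Regional Park District: $98,428 × 0.0018 = $177.1704
Stonebridge ISD: $98,428 × 0.01163 = $1,144.71764
Total = $3,982.39688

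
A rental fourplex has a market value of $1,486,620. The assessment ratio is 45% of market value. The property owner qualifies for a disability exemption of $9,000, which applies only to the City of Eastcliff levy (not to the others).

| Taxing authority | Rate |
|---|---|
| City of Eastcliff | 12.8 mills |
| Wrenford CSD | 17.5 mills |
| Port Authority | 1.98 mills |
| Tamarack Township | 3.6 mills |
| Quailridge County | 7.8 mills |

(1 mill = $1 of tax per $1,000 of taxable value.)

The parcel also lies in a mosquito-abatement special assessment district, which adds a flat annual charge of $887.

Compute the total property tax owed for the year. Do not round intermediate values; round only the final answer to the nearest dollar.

Assessed value = $1,486,620 × 0.45 = $668,979
City of Eastcliff: ($668,979 − $9,000) × 0.0128 = $659,979 × 0.0128 = $8,447.7312
Wrenford CSD: $668,979 × 0.0175 = $11,707.1325
Port Authority: $668,979 × 0.00198 = $1,324.57842
Tamarack Township: $668,979 × 0.0036 = $2,408.3244
Quailridge County: $668,979 × 0.0078 = $5,218.0362
Levies subtotal = $29,105.80272
Total = $29,105.80272 + $887 = $29,992.80272

$29,993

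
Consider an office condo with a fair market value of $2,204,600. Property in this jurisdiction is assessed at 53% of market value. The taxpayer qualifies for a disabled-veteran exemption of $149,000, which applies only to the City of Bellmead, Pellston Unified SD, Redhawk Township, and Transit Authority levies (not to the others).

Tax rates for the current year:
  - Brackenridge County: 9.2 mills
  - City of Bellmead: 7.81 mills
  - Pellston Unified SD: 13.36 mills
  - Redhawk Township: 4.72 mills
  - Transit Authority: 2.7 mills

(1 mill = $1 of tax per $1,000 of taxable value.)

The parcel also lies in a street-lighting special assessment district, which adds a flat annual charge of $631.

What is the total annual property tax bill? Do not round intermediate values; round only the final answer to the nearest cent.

Assessed value = $2,204,600 × 0.53 = $1,168,438
Brackenridge County: $1,168,438 × 0.0092 = $10,749.6296
City of Bellmead: ($1,168,438 − $149,000) × 0.00781 = $1,019,438 × 0.00781 = $7,961.81078
Pellston Unified SD: ($1,168,438 − $149,000) × 0.01336 = $1,019,438 × 0.01336 = $13,619.69168
Redhawk Township: ($1,168,438 − $149,000) × 0.00472 = $1,019,438 × 0.00472 = $4,811.74736
Transit Authority: ($1,168,438 − $149,000) × 0.0027 = $1,019,438 × 0.0027 = $2,752.4826
Levies subtotal = $39,895.36202
Total = $39,895.36202 + $631 = $40,526.36202

$40,526.36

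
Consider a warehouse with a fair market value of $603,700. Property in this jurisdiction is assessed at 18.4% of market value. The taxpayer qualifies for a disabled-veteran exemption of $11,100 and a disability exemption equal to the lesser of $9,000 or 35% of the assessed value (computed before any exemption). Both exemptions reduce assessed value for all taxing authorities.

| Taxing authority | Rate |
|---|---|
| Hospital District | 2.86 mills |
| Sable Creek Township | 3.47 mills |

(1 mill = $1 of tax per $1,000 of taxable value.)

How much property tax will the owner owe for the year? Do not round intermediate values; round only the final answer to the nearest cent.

Assessed value = $603,700 × 0.184 = $111,080.8
Disability exemption = min($9,000, 35% × $111,080.8) = min($9,000, $38,878.28) = $9,000 (dollar cap binds)
Taxable value = $111,080.8 − $11,100 − $9,000 = $90,980.8
Hospital District: $90,980.8 × 0.00286 = $260.205088
Sable Creek Township: $90,980.8 × 0.00347 = $315.703376
Total = $575.908464

$575.91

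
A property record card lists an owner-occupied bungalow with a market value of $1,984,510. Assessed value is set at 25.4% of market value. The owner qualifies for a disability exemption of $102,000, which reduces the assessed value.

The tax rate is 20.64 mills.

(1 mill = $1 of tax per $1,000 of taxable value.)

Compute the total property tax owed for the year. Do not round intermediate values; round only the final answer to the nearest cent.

$8,298.63

Assessed value = $1,984,510 × 0.254 = $504,065.54
Taxable value = $504,065.54 − $102,000 = $402,065.54
Tax = $402,065.54 × 0.02064 = $8,298.6327456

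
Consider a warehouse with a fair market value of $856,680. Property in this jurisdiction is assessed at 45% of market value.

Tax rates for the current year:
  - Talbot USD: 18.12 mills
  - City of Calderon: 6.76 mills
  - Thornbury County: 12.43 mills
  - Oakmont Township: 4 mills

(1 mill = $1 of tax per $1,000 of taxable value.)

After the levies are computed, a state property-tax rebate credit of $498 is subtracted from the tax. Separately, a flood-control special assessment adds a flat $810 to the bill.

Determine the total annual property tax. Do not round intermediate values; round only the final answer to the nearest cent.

$16,237.25

Assessed value = $856,680 × 0.45 = $385,506
Talbot USD: $385,506 × 0.01812 = $6,985.36872
City of Calderon: $385,506 × 0.00676 = $2,606.02056
Thornbury County: $385,506 × 0.01243 = $4,791.83958
Oakmont Township: $385,506 × 0.004 = $1,542.024
Levies subtotal = $15,925.25286
After credit = $15,925.25286 − $498 = $15,427.25286
Total = $15,427.25286 + $810 = $16,237.25286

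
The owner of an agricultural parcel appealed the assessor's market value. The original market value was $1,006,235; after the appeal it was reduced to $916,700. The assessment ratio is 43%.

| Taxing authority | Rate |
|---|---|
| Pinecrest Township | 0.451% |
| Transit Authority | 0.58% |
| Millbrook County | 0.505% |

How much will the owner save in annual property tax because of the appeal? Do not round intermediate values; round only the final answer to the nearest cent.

$591.36

Old assessed value = $1,006,235 × 0.43 = $432,681.05
New assessed value = $916,700 × 0.43 = $394,181
Combined rate = 0.00451 + 0.0058 + 0.00505 = 0.01536
Old tax = $432,681.05 × 0.01536 = $6,645.980928
New tax = $394,181 × 0.01536 = $6,054.62016
Reduction = $6,645.980928 − $6,054.62016 = $591.360768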